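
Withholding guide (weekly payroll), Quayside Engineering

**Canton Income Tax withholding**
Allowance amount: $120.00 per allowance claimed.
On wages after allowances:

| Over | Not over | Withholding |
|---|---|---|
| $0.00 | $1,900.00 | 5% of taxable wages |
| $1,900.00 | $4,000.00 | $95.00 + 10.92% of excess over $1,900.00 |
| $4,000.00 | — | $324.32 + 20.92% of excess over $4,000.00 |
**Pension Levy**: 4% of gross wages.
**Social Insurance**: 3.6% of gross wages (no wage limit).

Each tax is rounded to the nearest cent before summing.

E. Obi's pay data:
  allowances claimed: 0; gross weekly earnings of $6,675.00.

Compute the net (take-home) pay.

$5,283.77

Canton Income Tax: taxable = $6,675.00
  $324.32 + 20.92% × ($6,675.00 − $4,000.00) = $324.32 + 20.92% × $2,675.00 = $883.93
Pension Levy: 4% × $6,675.00 = $267.00
Social Insurance: 3.6% × $6,675.00 = $240.30
Total withheld: $883.93 + $267.00 + $240.30 = $1,391.23
Net pay: $6,675.00 − $1,391.23 = $5,283.77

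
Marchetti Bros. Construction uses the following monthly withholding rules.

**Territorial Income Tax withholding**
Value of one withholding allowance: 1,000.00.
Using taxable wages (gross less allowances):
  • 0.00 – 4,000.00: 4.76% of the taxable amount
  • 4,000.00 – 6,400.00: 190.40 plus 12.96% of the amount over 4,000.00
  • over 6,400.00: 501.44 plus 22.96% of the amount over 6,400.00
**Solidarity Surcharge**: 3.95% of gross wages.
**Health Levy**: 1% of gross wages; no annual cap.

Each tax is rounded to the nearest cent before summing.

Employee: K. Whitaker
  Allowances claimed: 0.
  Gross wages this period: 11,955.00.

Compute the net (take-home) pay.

Territorial Income Tax: taxable = 11,955.00
  501.44 + 22.96% × (11,955.00 − 6,400.00) = 501.44 + 22.96% × 5,555.00 = 1,776.87
Solidarity Surcharge: 3.95% × 11,955.00 = 472.22
Health Levy: 1% × 11,955.00 = 119.55
Total withheld: 1,776.87 + 472.22 + 119.55 = 2,368.64
Net pay: 11,955.00 − 2,368.64 = 9,586.36

9,586.36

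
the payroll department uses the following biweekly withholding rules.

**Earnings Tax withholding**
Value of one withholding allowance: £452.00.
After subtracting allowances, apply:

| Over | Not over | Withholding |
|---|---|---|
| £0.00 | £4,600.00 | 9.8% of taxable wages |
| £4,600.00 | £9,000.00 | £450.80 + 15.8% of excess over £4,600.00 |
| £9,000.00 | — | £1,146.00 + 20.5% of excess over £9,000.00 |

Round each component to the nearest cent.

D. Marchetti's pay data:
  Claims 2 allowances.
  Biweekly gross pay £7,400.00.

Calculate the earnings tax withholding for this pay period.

£750.37

Earnings Tax: taxable = £7,400.00 − 2×£452.00 = £6,496.00
  £450.80 + 15.8% × (£6,496.00 − £4,600.00) = £450.80 + 15.8% × £1,896.00 = £750.37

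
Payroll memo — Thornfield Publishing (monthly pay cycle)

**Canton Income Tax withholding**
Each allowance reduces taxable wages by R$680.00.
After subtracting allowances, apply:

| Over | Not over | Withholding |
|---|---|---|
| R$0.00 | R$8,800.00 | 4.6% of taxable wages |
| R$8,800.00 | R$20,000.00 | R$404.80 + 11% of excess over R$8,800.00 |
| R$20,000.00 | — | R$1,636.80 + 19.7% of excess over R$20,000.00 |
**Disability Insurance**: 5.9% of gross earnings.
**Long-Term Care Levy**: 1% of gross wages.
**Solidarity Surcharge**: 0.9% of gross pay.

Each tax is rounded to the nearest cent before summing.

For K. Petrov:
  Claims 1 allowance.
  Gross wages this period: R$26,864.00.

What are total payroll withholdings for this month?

R$4,950.45

Canton Income Tax: taxable = R$26,864.00 − 1×R$680.00 = R$26,184.00
  R$1,636.80 + 19.7% × (R$26,184.00 − R$20,000.00) = R$1,636.80 + 19.7% × R$6,184.00 = R$2,855.05
Disability Insurance: 5.9% × R$26,864.00 = R$1,584.98
Long-Term Care Levy: 1% × R$26,864.00 = R$268.64
Solidarity Surcharge: 0.9% × R$26,864.00 = R$241.78
Total: R$2,855.05 + R$1,584.98 + R$268.64 + R$241.78 = R$4,950.45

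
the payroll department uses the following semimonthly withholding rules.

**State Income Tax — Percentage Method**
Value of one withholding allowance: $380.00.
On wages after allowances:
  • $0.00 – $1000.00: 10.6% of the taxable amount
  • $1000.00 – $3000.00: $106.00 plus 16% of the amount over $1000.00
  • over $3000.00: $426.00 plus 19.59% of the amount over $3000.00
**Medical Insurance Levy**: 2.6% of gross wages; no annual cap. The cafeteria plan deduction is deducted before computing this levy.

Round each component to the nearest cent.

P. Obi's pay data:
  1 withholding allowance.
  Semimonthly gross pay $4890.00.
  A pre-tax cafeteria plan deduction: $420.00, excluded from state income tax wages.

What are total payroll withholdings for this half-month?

State Income Tax: taxable = $4890.00 − $420.00 − 1×$380.00 = $4090.00
  $426.00 + 19.59% × ($4090.00 − $3000.00) = $426.00 + 19.59% × $1090.00 = $639.53
Medical Insurance Levy: 2.6% × $4470.00 = $116.22
Total: $639.53 + $116.22 = $755.75

$755.75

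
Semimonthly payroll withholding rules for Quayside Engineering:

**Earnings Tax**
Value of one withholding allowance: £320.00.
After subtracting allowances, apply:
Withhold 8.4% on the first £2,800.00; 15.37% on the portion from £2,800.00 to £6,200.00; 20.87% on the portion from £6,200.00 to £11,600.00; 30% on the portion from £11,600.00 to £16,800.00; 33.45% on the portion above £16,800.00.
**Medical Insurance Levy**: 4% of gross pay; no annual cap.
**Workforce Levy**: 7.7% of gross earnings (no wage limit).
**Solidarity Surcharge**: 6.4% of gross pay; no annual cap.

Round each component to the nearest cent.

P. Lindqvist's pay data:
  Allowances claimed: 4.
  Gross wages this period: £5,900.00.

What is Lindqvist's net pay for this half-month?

Earnings Tax: taxable = £5,900.00 − 4×£320.00 = £4,620.00
  £235.20 + 15.37% × (£4,620.00 − £2,800.00) = £235.20 + 15.37% × £1,820.00 = £514.93
Medical Insurance Levy: 4% × £5,900.00 = £236.00
Workforce Levy: 7.7% × £5,900.00 = £454.30
Solidarity Surcharge: 6.4% × £5,900.00 = £377.60
Total withheld: £514.93 + £236.00 + £454.30 + £377.60 = £1,582.83
Net pay: £5,900.00 − £1,582.83 = £4,317.17

£4,317.17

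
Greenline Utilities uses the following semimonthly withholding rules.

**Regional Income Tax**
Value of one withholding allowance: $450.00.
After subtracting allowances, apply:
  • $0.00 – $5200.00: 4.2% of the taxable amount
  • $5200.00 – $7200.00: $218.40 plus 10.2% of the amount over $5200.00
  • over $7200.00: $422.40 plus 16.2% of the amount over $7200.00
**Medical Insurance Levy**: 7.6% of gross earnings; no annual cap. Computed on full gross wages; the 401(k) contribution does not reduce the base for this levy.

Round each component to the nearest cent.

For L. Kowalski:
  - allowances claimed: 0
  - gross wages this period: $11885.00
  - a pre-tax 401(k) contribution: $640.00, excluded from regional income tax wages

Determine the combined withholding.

$1980.95

Regional Income Tax: taxable = $11885.00 − $640.00 = $11245.00
  $422.40 + 16.2% × ($11245.00 − $7200.00) = $422.40 + 16.2% × $4045.00 = $1077.69
Medical Insurance Levy: 7.6% × $11885.00 = $903.26
Total: $1077.69 + $903.26 = $1980.95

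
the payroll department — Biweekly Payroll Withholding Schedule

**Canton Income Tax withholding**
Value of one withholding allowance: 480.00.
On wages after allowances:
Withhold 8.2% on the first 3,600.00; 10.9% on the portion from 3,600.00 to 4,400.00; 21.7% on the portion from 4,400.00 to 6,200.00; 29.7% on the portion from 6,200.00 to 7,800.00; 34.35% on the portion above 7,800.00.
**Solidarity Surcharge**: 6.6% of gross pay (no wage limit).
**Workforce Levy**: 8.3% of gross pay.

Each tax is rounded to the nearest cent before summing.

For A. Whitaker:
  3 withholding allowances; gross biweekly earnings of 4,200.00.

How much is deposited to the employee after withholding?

3,347.88

Canton Income Tax: taxable = 4,200.00 − 3×480.00 = 2,760.00
  8.2% × 2,760.00 = 226.32
Solidarity Surcharge: 6.6% × 4,200.00 = 277.20
Workforce Levy: 8.3% × 4,200.00 = 348.60
Total withheld: 226.32 + 277.20 + 348.60 = 852.12
Net pay: 4,200.00 − 852.12 = 3,347.88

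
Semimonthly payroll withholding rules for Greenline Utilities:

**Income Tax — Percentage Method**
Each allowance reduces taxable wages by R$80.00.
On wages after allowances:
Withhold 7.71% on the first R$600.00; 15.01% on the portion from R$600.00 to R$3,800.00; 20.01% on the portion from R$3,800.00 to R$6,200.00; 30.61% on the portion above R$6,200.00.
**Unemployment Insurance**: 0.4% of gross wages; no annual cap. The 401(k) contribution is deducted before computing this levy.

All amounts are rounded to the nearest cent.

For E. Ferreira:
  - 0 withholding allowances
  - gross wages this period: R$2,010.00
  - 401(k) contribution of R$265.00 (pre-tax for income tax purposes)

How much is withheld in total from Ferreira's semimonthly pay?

R$225.10

Income Tax: taxable = R$2,010.00 − R$265.00 = R$1,745.00
  R$46.26 + 15.01% × (R$1,745.00 − R$600.00) = R$46.26 + 15.01% × R$1,145.00 = R$218.12
Unemployment Insurance: 0.4% × R$1,745.00 = R$6.98
Total: R$218.12 + R$6.98 = R$225.10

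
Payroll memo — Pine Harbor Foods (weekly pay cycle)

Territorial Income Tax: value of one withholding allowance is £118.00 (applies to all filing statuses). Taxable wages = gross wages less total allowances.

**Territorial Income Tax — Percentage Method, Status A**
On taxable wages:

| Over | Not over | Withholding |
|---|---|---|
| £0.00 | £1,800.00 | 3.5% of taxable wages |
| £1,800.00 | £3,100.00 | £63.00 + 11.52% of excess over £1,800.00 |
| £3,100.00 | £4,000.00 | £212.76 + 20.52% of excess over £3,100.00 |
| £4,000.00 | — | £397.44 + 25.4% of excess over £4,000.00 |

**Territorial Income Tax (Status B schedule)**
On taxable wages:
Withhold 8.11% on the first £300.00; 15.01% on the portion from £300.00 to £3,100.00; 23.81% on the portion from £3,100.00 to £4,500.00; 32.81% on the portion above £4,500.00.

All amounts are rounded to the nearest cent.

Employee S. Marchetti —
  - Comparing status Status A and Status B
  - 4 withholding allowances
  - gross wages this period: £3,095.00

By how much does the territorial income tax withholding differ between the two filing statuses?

Territorial Income Tax (Status A): taxable = £3,095.00 − 4×£118.00 = £2,623.00
  £63.00 + 11.52% × (£2,623.00 − £1,800.00) = £63.00 + 11.52% × £823.00 = £157.81
Territorial Income Tax (Status B): taxable = £3,095.00 − 4×£118.00 = £2,623.00
  £24.33 + 15.01% × (£2,623.00 − £300.00) = £24.33 + 15.01% × £2,323.00 = £373.01
Difference: |£157.81 − £373.01| = £215.20 (higher under Status B)

£215.20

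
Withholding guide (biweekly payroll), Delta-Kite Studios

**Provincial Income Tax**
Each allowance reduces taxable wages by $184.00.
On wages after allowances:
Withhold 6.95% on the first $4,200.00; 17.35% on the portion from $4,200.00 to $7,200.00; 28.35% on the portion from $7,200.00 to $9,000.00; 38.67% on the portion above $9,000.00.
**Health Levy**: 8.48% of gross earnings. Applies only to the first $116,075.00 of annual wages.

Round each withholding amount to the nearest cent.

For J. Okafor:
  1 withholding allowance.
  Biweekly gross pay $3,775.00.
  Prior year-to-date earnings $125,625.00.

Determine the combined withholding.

$249.57

Provincial Income Tax: taxable = $3,775.00 − 1×$184.00 = $3,591.00
  6.95% × $3,591.00 = $249.57
Health Levy: YTD $125,625.00 ≥ cap $116,075.00 → $0.00
Total: $249.57 + $0.00 = $249.57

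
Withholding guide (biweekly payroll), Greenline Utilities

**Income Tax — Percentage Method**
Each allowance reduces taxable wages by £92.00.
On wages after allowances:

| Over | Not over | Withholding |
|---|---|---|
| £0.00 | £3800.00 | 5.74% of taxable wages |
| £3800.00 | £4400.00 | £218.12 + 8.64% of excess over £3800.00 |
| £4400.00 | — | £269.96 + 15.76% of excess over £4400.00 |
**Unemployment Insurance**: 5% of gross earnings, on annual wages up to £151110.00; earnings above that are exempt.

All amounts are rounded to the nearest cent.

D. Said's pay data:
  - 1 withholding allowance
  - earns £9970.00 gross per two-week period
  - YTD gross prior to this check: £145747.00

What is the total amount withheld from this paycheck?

Income Tax: taxable = £9970.00 − 1×£92.00 = £9878.00
  £269.96 + 15.76% × (£9878.00 − £4400.00) = £269.96 + 15.76% × £5478.00 = £1133.29
Unemployment Insurance: cap £151110.00 − YTD £145747.00 = £5363.00 subject; 5% × £5363.00 = £268.15
Total: £1133.29 + £268.15 = £1401.44

£1401.44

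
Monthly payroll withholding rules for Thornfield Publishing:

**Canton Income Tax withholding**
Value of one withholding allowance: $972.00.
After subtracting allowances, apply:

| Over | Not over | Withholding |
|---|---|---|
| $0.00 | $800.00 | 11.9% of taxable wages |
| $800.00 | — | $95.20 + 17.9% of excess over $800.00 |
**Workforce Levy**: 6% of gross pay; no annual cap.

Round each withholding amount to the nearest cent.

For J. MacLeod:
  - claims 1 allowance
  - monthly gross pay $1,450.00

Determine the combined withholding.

$143.88

Canton Income Tax: taxable = $1,450.00 − 1×$972.00 = $478.00
  11.9% × $478.00 = $56.88
Workforce Levy: 6% × $1,450.00 = $87.00
Total: $56.88 + $87.00 = $143.88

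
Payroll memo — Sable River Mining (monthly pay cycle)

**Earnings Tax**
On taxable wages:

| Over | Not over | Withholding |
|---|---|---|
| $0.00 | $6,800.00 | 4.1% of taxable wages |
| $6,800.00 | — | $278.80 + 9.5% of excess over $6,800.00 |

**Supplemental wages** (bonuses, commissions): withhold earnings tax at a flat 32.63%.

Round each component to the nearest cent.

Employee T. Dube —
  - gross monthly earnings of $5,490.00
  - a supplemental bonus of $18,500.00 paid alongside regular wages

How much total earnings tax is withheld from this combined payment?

$6,261.64

Earnings Tax: taxable = $5,490.00
  4.1% × $5,490.00 = $225.09
Supplemental (32.63% flat on bonus): 32.63% × $18,500.00 = $6,036.55
Total earnings tax: $225.09 + $6,036.55 = $6,261.64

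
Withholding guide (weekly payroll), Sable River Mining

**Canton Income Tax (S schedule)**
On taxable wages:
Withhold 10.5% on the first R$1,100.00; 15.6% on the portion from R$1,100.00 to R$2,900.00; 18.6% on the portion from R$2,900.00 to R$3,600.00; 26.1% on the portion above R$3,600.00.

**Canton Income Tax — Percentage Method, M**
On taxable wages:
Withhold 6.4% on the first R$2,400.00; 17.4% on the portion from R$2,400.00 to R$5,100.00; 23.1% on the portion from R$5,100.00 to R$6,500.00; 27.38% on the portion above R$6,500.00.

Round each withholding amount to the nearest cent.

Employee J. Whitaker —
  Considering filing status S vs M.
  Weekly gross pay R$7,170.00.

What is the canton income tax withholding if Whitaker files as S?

R$1,458.27

Canton Income Tax (S): taxable = R$7,170.00
  R$526.50 + 26.1% × (R$7,170.00 − R$3,600.00) = R$526.50 + 26.1% × R$3,570.00 = R$1,458.27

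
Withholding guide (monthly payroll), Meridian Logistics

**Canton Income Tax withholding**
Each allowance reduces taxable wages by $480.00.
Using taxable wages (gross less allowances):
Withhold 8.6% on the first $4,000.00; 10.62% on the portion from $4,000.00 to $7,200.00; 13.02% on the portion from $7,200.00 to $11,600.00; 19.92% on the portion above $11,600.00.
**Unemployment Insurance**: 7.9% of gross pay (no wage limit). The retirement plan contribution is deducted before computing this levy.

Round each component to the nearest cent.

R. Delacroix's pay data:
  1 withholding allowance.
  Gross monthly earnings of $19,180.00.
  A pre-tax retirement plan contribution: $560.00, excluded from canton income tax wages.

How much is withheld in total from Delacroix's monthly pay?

Canton Income Tax: taxable = $19,180.00 − $560.00 − 1×$480.00 = $18,140.00
  $1,256.72 + 19.92% × ($18,140.00 − $11,600.00) = $1,256.72 + 19.92% × $6,540.00 = $2,559.49
Unemployment Insurance: 7.9% × $18,620.00 = $1,470.98
Total: $2,559.49 + $1,470.98 = $4,030.47

$4,030.47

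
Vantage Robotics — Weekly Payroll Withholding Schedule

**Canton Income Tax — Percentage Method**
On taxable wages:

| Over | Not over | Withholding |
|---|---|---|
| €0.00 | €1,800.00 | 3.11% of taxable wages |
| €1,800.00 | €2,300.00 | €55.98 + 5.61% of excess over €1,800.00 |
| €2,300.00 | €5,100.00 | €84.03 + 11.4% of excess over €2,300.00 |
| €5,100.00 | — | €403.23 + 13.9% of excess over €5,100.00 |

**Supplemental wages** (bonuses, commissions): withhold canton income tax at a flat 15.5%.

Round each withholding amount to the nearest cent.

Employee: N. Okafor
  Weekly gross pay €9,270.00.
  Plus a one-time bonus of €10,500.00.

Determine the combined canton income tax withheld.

€2,610.36

Canton Income Tax: taxable = €9,270.00
  €403.23 + 13.9% × (€9,270.00 − €5,100.00) = €403.23 + 13.9% × €4,170.00 = €982.86
Supplemental (15.5% flat on bonus): 15.5% × €10,500.00 = €1,627.50
Total canton income tax: €982.86 + €1,627.50 = €2,610.36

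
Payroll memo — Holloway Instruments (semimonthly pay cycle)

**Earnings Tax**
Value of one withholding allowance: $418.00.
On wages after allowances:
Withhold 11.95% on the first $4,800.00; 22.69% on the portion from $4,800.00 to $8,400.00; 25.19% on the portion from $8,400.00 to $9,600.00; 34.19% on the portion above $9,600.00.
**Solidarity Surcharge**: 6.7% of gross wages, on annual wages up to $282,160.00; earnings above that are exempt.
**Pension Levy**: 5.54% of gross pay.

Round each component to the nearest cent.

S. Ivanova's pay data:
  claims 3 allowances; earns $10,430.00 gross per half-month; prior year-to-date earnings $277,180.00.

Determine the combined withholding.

Earnings Tax: taxable = $10,430.00 − 3×$418.00 = $9,176.00
  $1,390.44 + 25.19% × ($9,176.00 − $8,400.00) = $1,390.44 + 25.19% × $776.00 = $1,585.91
Solidarity Surcharge: cap $282,160.00 − YTD $277,180.00 = $4,980.00 subject; 6.7% × $4,980.00 = $333.66
Pension Levy: 5.54% × $10,430.00 = $577.82
Total: $1,585.91 + $333.66 + $577.82 = $2,497.39

$2,497.39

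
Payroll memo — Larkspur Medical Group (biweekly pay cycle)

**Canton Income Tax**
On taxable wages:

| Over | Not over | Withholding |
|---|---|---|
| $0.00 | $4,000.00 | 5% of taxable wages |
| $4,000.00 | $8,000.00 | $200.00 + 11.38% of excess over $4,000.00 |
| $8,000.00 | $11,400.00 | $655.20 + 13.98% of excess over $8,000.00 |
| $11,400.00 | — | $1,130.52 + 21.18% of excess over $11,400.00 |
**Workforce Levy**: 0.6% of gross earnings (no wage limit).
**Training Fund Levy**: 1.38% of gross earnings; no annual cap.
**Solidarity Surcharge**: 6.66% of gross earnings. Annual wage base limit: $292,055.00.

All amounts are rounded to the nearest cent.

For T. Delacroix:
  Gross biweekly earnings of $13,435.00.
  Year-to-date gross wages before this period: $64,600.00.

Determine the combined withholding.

Canton Income Tax: taxable = $13,435.00
  $1,130.52 + 21.18% × ($13,435.00 − $11,400.00) = $1,130.52 + 21.18% × $2,035.00 = $1,561.53
Workforce Levy: 0.6% × $13,435.00 = $80.61
Training Fund Levy: 1.38% × $13,435.00 = $185.40
Solidarity Surcharge: 6.66% × $13,435.00 = $894.77
Total: $1,561.53 + $80.61 + $185.40 + $894.77 = $2,722.31

$2,722.31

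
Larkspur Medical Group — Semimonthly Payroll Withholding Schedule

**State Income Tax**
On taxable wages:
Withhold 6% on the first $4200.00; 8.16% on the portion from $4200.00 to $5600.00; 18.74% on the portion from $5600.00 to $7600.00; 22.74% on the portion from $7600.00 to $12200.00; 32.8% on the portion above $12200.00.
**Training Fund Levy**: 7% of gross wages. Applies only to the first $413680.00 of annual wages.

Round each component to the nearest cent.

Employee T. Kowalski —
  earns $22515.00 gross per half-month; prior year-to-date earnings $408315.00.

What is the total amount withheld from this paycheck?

State Income Tax: taxable = $22515.00
  $1787.08 + 32.8% × ($22515.00 − $12200.00) = $1787.08 + 32.8% × $10315.00 = $5170.40
Training Fund Levy: cap $413680.00 − YTD $408315.00 = $5365.00 subject; 7% × $5365.00 = $375.55
Total: $5170.40 + $375.55 = $5545.95

$5545.95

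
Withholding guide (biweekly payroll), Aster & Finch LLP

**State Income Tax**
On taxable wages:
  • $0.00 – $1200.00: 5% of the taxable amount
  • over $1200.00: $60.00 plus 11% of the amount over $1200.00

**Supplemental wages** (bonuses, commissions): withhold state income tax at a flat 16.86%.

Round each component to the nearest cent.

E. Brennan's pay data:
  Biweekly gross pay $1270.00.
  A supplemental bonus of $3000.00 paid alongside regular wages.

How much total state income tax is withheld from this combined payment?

State Income Tax: taxable = $1270.00
  $60.00 + 11% × ($1270.00 − $1200.00) = $60.00 + 11% × $70.00 = $67.70
Supplemental (16.86% flat on bonus): 16.86% × $3000.00 = $505.80
Total state income tax: $67.70 + $505.80 = $573.50

$573.50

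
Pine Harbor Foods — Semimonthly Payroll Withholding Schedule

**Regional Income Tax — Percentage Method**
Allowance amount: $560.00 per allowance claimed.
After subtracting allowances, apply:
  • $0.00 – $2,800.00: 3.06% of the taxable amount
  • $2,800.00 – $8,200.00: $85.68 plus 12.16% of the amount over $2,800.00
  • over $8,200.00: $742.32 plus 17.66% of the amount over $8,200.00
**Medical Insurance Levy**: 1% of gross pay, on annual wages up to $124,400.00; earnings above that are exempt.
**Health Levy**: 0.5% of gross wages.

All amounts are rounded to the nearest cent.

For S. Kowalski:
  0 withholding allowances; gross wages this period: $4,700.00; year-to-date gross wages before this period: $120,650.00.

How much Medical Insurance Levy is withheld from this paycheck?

$37.50

Medical Insurance Levy: cap $124,400.00 − YTD $120,650.00 = $3,750.00 subject; 1% × $3,750.00 = $37.50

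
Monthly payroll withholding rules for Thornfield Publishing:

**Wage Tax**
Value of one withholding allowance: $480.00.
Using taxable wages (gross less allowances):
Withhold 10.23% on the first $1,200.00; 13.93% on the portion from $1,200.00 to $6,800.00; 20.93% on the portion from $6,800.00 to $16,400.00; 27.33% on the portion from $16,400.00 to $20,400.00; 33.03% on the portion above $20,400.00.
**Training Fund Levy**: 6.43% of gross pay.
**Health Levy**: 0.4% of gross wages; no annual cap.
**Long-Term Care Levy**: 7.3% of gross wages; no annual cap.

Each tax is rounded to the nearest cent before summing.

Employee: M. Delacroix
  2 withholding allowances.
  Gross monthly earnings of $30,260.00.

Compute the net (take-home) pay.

$19,039.27

Wage Tax: taxable = $30,260.00 − 2×$480.00 = $29,300.00
  $4,005.32 + 33.03% × ($29,300.00 − $20,400.00) = $4,005.32 + 33.03% × $8,900.00 = $6,944.99
Training Fund Levy: 6.43% × $30,260.00 = $1,945.72
Health Levy: 0.4% × $30,260.00 = $121.04
Long-Term Care Levy: 7.3% × $30,260.00 = $2,208.98
Total withheld: $6,944.99 + $1,945.72 + $121.04 + $2,208.98 = $11,220.73
Net pay: $30,260.00 − $11,220.73 = $19,039.27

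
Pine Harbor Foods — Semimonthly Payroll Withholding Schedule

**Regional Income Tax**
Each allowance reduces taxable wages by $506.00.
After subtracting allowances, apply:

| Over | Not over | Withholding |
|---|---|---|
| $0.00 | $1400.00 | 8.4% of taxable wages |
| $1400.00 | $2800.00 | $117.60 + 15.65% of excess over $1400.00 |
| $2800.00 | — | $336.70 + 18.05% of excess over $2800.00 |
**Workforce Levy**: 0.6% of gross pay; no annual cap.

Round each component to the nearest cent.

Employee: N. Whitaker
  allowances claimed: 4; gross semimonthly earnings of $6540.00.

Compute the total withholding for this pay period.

Regional Income Tax: taxable = $6540.00 − 4×$506.00 = $4516.00
  $336.70 + 18.05% × ($4516.00 − $2800.00) = $336.70 + 18.05% × $1716.00 = $646.44
Workforce Levy: 0.6% × $6540.00 = $39.24
Total: $646.44 + $39.24 = $685.68

$685.68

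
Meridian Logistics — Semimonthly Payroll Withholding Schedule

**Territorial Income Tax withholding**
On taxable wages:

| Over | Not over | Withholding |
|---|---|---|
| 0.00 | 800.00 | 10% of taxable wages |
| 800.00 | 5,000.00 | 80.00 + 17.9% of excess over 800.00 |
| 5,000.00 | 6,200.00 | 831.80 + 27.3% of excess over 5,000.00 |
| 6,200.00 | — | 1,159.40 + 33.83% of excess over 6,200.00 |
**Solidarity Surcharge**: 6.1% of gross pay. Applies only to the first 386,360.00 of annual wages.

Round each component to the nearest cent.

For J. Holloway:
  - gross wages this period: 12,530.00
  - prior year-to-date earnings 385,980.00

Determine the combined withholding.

3,324.02

Territorial Income Tax: taxable = 12,530.00
  1,159.40 + 33.83% × (12,530.00 − 6,200.00) = 1,159.40 + 33.83% × 6,330.00 = 3,300.84
Solidarity Surcharge: cap 386,360.00 − YTD 385,980.00 = 380.00 subject; 6.1% × 380.00 = 23.18
Total: 3,300.84 + 23.18 = 3,324.02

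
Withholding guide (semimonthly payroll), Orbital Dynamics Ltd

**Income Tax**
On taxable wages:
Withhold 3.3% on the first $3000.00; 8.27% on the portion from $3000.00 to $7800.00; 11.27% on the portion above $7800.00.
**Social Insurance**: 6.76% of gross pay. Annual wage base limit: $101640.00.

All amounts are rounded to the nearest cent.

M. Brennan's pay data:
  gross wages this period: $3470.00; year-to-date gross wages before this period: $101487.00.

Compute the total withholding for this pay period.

Income Tax: taxable = $3470.00
  $99.00 + 8.27% × ($3470.00 − $3000.00) = $99.00 + 8.27% × $470.00 = $137.87
Social Insurance: cap $101640.00 − YTD $101487.00 = $153.00 subject; 6.76% × $153.00 = $10.34
Total: $137.87 + $10.34 = $148.21

$148.21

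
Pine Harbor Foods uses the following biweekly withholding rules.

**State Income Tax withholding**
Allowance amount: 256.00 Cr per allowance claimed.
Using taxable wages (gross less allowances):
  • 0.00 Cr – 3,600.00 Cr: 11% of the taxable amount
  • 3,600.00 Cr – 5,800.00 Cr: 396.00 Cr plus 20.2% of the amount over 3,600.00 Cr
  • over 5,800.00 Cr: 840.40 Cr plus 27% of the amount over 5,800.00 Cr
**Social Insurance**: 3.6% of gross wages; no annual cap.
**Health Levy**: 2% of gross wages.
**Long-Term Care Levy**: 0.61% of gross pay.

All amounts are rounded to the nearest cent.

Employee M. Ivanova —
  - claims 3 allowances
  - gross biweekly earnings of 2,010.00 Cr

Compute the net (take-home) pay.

1,748.56 Cr

State Income Tax: taxable = 2,010.00 Cr − 3×256.00 Cr = 1,242.00 Cr
  11% × 1,242.00 Cr = 136.62 Cr
Social Insurance: 3.6% × 2,010.00 Cr = 72.36 Cr
Health Levy: 2% × 2,010.00 Cr = 40.20 Cr
Long-Term Care Levy: 0.61% × 2,010.00 Cr = 12.26 Cr
Total withheld: 136.62 Cr + 72.36 Cr + 40.20 Cr + 12.26 Cr = 261.44 Cr
Net pay: 2,010.00 Cr − 261.44 Cr = 1,748.56 Cr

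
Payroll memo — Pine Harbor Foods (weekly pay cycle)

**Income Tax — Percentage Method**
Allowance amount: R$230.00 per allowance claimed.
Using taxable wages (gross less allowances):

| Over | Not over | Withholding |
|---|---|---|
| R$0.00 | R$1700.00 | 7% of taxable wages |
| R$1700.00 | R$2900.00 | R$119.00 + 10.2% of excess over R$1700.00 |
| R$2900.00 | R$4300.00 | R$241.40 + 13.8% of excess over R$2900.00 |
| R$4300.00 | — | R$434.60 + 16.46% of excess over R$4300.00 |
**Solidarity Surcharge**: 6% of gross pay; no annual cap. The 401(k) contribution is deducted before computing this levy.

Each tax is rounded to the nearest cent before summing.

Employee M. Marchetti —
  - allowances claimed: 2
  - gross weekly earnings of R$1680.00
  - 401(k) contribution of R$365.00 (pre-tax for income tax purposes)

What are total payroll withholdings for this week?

R$138.75

Income Tax: taxable = R$1680.00 − R$365.00 − 2×R$230.00 = R$855.00
  7% × R$855.00 = R$59.85
Solidarity Surcharge: 6% × R$1315.00 = R$78.90
Total: R$59.85 + R$78.90 = R$138.75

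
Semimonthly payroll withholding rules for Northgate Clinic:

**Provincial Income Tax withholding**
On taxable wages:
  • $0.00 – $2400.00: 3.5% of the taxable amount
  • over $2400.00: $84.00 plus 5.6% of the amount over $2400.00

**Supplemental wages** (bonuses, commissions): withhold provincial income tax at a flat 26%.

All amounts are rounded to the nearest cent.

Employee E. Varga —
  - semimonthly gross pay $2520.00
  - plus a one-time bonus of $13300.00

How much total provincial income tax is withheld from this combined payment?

Provincial Income Tax: taxable = $2520.00
  $84.00 + 5.6% × ($2520.00 − $2400.00) = $84.00 + 5.6% × $120.00 = $90.72
Supplemental (26% flat on bonus): 26% × $13300.00 = $3458.00
Total provincial income tax: $90.72 + $3458.00 = $3548.72

$3548.72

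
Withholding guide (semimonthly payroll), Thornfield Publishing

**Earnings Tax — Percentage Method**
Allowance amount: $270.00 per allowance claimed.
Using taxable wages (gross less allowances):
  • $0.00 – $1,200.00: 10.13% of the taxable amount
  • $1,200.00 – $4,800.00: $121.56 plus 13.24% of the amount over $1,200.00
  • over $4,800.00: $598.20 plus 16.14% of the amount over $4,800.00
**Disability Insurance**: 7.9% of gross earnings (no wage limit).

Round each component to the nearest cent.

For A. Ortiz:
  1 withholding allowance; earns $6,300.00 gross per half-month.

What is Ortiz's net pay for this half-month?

$5,005.58

Earnings Tax: taxable = $6,300.00 − 1×$270.00 = $6,030.00
  $598.20 + 16.14% × ($6,030.00 − $4,800.00) = $598.20 + 16.14% × $1,230.00 = $796.72
Disability Insurance: 7.9% × $6,300.00 = $497.70
Total withheld: $796.72 + $497.70 = $1,294.42
Net pay: $6,300.00 − $1,294.42 = $5,005.58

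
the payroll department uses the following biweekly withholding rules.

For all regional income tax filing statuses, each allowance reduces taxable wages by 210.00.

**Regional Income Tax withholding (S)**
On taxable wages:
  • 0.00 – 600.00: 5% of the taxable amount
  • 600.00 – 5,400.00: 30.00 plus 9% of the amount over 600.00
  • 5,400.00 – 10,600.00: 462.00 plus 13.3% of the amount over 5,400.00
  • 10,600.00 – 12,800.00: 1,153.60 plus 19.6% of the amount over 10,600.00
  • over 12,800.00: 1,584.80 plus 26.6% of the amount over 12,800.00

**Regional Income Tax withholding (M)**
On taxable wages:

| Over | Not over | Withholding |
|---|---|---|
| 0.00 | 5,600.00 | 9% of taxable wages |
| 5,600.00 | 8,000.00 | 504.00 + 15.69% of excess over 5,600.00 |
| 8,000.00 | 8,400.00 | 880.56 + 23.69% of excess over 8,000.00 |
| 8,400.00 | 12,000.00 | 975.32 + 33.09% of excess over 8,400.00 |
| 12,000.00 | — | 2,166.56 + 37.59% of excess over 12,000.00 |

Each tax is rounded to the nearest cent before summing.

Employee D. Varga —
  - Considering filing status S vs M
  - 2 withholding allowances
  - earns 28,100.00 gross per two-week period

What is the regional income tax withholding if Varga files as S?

5,542.88

Regional Income Tax (S): taxable = 28,100.00 − 2×210.00 = 27,680.00
  1,584.80 + 26.6% × (27,680.00 − 12,800.00) = 1,584.80 + 26.6% × 14,880.00 = 5,542.88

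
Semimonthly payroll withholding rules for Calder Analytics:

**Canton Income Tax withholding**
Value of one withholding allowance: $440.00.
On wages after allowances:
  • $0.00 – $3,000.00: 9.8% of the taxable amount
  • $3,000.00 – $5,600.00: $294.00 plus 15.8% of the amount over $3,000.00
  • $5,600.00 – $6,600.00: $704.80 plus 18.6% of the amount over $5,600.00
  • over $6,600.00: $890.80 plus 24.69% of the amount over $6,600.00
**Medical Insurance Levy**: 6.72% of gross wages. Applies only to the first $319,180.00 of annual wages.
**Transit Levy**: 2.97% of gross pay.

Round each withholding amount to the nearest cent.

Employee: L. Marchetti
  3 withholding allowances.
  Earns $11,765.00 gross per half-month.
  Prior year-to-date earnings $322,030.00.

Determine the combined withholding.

$2,189.55

Canton Income Tax: taxable = $11,765.00 − 3×$440.00 = $10,445.00
  $890.80 + 24.69% × ($10,445.00 − $6,600.00) = $890.80 + 24.69% × $3,845.00 = $1,840.13
Medical Insurance Levy: YTD $322,030.00 ≥ cap $319,180.00 → $0.00
Transit Levy: 2.97% × $11,765.00 = $349.42
Total: $1,840.13 + $0.00 + $349.42 = $2,189.55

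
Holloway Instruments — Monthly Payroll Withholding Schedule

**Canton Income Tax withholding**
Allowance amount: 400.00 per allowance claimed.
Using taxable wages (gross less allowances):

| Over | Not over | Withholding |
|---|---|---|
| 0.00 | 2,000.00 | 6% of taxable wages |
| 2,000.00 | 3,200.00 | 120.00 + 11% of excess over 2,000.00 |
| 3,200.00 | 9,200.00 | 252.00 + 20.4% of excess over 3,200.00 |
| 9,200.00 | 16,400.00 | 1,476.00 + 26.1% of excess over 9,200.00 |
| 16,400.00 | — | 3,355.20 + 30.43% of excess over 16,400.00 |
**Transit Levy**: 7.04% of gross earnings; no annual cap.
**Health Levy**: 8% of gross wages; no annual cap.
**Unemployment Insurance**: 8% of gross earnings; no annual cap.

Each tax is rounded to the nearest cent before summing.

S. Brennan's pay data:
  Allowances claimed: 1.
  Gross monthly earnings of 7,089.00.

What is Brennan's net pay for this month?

4,491.93

Canton Income Tax: taxable = 7,089.00 − 1×400.00 = 6,689.00
  252.00 + 20.4% × (6,689.00 − 3,200.00) = 252.00 + 20.4% × 3,489.00 = 963.76
Transit Levy: 7.04% × 7,089.00 = 499.07
Health Levy: 8% × 7,089.00 = 567.12
Unemployment Insurance: 8% × 7,089.00 = 567.12
Total withheld: 963.76 + 499.07 + 567.12 + 567.12 = 2,597.07
Net pay: 7,089.00 − 2,597.07 = 4,491.93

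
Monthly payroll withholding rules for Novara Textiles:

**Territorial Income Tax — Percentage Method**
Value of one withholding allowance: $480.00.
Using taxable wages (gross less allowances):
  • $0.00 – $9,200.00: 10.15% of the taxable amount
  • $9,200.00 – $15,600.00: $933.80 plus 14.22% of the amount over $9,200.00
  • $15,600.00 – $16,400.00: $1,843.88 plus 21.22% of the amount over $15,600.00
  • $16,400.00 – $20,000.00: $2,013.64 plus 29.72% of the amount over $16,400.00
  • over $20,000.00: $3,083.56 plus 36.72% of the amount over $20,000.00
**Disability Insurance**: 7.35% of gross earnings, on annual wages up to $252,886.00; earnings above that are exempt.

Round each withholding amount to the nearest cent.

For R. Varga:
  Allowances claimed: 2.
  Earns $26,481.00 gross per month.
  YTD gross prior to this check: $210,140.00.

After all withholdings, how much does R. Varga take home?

Territorial Income Tax: taxable = $26,481.00 − 2×$480.00 = $25,521.00
  $3,083.56 + 36.72% × ($25,521.00 − $20,000.00) = $3,083.56 + 36.72% × $5,521.00 = $5,110.87
Disability Insurance: 7.35% × $26,481.00 = $1,946.35
Total withheld: $5,110.87 + $1,946.35 = $7,057.22
Net pay: $26,481.00 − $7,057.22 = $19,423.78

$19,423.78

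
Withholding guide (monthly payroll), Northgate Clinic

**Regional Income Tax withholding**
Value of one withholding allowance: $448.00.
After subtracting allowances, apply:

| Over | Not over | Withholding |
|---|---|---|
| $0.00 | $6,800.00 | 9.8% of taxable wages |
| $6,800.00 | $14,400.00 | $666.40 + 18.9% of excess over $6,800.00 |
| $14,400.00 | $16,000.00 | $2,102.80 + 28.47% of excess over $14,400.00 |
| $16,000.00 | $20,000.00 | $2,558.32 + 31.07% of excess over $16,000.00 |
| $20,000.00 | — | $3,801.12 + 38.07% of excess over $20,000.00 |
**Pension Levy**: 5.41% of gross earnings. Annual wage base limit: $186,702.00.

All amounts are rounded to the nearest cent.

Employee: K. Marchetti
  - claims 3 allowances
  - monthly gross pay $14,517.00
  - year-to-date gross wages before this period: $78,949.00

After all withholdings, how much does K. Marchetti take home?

$11,860.73

Regional Income Tax: taxable = $14,517.00 − 3×$448.00 = $13,173.00
  $666.40 + 18.9% × ($13,173.00 − $6,800.00) = $666.40 + 18.9% × $6,373.00 = $1,870.90
Pension Levy: 5.41% × $14,517.00 = $785.37
Total withheld: $1,870.90 + $785.37 = $2,656.27
Net pay: $14,517.00 − $2,656.27 = $11,860.73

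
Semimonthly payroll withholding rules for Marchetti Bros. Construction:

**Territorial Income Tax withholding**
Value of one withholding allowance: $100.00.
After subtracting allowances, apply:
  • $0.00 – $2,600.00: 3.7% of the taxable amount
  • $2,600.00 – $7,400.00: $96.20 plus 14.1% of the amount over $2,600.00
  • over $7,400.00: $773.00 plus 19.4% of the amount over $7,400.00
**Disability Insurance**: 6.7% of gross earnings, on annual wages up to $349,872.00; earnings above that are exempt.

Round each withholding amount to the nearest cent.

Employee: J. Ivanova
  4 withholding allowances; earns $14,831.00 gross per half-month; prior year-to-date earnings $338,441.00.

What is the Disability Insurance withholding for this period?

Disability Insurance: cap $349,872.00 − YTD $338,441.00 = $11,431.00 subject; 6.7% × $11,431.00 = $765.88

$765.88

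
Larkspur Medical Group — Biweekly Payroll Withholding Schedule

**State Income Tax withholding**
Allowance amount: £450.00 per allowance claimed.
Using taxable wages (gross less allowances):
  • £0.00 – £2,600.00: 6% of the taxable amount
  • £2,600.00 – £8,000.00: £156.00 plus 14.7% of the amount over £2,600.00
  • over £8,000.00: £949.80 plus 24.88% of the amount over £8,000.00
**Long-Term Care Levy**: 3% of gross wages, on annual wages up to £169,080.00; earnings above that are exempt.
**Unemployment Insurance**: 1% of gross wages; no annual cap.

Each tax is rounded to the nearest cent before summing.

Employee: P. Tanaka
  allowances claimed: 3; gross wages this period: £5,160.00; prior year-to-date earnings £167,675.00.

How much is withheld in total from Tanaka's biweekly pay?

£427.62

State Income Tax: taxable = £5,160.00 − 3×£450.00 = £3,810.00
  £156.00 + 14.7% × (£3,810.00 − £2,600.00) = £156.00 + 14.7% × £1,210.00 = £333.87
Long-Term Care Levy: cap £169,080.00 − YTD £167,675.00 = £1,405.00 subject; 3% × £1,405.00 = £42.15
Unemployment Insurance: 1% × £5,160.00 = £51.60
Total: £333.87 + £42.15 + £51.60 = £427.62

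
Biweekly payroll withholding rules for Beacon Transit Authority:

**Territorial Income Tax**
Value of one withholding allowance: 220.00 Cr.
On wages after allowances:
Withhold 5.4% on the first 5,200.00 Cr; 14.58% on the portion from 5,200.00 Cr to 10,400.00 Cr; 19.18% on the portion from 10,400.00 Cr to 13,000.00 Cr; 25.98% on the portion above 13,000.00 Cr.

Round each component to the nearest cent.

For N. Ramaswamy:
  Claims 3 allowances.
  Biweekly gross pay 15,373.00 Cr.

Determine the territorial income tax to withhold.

Territorial Income Tax: taxable = 15,373.00 Cr − 3×220.00 Cr = 14,713.00 Cr
  1,537.64 Cr + 25.98% × (14,713.00 Cr − 13,000.00 Cr) = 1,537.64 Cr + 25.98% × 1,713.00 Cr = 1,982.68 Cr

1,982.68 Cr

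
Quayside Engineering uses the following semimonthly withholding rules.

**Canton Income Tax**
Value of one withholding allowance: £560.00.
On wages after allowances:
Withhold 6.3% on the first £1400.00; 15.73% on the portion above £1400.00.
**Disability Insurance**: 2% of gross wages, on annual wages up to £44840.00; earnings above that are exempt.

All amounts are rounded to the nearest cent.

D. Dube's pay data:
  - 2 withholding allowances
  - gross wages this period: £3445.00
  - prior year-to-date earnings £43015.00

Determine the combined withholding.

£270.20

Canton Income Tax: taxable = £3445.00 − 2×£560.00 = £2325.00
  £88.20 + 15.73% × (£2325.00 − £1400.00) = £88.20 + 15.73% × £925.00 = £233.70
Disability Insurance: cap £44840.00 − YTD £43015.00 = £1825.00 subject; 2% × £1825.00 = £36.50
Total: £233.70 + £36.50 = £270.20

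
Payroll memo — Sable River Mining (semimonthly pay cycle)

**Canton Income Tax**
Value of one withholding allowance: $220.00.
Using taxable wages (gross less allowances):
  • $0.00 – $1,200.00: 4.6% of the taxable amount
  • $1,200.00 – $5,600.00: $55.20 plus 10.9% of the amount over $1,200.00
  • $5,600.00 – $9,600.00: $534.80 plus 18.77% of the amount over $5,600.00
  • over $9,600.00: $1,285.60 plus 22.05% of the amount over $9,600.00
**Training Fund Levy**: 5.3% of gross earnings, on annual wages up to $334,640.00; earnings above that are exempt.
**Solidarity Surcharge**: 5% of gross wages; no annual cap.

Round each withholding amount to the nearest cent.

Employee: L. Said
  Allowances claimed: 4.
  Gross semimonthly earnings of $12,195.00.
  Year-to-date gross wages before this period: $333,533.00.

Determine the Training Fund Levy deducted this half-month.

$58.67

Training Fund Levy: cap $334,640.00 − YTD $333,533.00 = $1,107.00 subject; 5.3% × $1,107.00 = $58.67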